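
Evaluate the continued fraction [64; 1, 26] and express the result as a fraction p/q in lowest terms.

1754/27

Start with 26.
1 + 1/(26/1) = 1 + 1/26 = 27/26
64 + 1/(27/26) = 64 + 26/27 = 1754/27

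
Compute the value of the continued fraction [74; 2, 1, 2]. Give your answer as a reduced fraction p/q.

595/8

Start with 2.
1 + 1/(2/1) = 1 + 1/2 = 3/2
2 + 1/(3/2) = 2 + 2/3 = 8/3
74 + 1/(8/3) = 74 + 3/8 = 595/8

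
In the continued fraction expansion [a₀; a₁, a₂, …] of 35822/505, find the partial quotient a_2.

Run the Euclidean algorithm, recording each quotient:
⌊35822/505⌋ = 70, remainder 472
⌊505/472⌋ = 1, remainder 33
⌊472/33⌋ = 14, remainder 10

14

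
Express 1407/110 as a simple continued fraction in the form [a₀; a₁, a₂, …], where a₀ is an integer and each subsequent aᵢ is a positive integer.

1407 = 12·110 + 87, so a_0 = 12
110 = 1·87 + 23, so a_1 = 1
87 = 3·23 + 18, so a_2 = 3
23 = 1·18 + 5, so a_3 = 1
18 = 3·5 + 3, so a_4 = 3
5 = 1·3 + 2, so a_5 = 1
3 = 1·2 + 1, so a_6 = 1
2 = 2·1 + 0, so a_7 = 2

[12; 1, 3, 1, 3, 1, 1, 2]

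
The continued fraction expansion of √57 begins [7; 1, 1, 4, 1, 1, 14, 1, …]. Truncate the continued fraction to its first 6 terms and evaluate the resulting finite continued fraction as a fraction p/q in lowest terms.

Use the convergent recurrence hₖ = aₖ·hₖ₋₁ + hₖ₋₂ (and likewise for the denominators kₖ):
a_0 = 7: 7/1
a_1 = 1: 8/1
a_2 = 1: 15/2
a_3 = 4: 68/9
a_4 = 1: 83/11
a_5 = 1: 151/20

151/20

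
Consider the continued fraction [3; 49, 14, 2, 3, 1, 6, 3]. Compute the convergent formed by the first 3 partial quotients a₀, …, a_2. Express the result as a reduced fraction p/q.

2075/687

Use the convergent recurrence hₖ = aₖ·hₖ₋₁ + hₖ₋₂ (and likewise for the denominators kₖ):
a_0 = 3: 3/1
a_1 = 49: 148/49
a_2 = 14: 2075/687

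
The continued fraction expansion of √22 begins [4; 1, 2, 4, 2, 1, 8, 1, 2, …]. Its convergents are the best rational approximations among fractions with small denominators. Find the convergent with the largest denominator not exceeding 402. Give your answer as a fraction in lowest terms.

1712/365

a_0 = 4: 4/1  (≤ bound)
a_1 = 1: 5/1  (≤ bound)
a_2 = 2: 14/3  (≤ bound)
a_3 = 4: 61/13  (≤ bound)
a_4 = 2: 136/29  (≤ bound)
a_5 = 1: 197/42  (≤ bound)
a_6 = 8: 1712/365  (≤ bound)
a_7 = 1: 1909/407  (> 402, stop)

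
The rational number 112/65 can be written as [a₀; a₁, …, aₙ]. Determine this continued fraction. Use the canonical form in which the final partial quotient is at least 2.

[1; 1, 2, 1, 1, 1, 1, 3]

112 ÷ 65 → quotient 1, remainder 47
65 ÷ 47 → quotient 1, remainder 18
47 ÷ 18 → quotient 2, remainder 11
18 ÷ 11 → quotient 1, remainder 7
11 ÷ 7 → quotient 1, remainder 4
7 ÷ 4 → quotient 1, remainder 3
4 ÷ 3 → quotient 1, remainder 1
3 ÷ 1 → quotient 3, remainder 0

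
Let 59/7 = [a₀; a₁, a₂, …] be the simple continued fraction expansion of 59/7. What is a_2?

3

59 = 8·7 + 3, so a_0 = 8
7 = 2·3 + 1, so a_1 = 2
3 = 3·1 + 0, so a_2 = 3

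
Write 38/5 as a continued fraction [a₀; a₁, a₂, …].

[7; 1, 1, 2]

⌊38/5⌋ = 7, remainder 3
⌊5/3⌋ = 1, remainder 2
⌊3/2⌋ = 1, remainder 1
⌊2/1⌋ = 2, remainder 0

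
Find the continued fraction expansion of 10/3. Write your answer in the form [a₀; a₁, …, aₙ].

10 = 3·3 + 1, so a_0 = 3
3 = 3·1 + 0, so a_1 = 3

[3; 3]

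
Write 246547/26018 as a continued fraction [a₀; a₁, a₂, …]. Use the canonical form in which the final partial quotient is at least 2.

[9; 2, 9, 1, 12, 7, 3, 4]

Repeatedly divide and take the remainder:
⌊246547/26018⌋ = 9, remainder 12385
⌊26018/12385⌋ = 2, remainder 1248
⌊12385/1248⌋ = 9, remainder 1153
⌊1248/1153⌋ = 1, remainder 95
⌊1153/95⌋ = 12, remainder 13
⌊95/13⌋ = 7, remainder 4
⌊13/4⌋ = 3, remainder 1
⌊4/1⌋ = 4, remainder 0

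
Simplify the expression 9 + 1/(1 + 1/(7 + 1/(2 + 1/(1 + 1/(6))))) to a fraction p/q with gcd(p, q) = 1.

1650/167

Use the convergent recurrence hₖ = aₖ·hₖ₋₁ + hₖ₋₂ (and likewise for the denominators kₖ):
a_0 = 9: 9/1
a_1 = 1: 10/1
a_2 = 7: 79/8
a_3 = 2: 168/17
a_4 = 1: 247/25
a_5 = 6: 1650/167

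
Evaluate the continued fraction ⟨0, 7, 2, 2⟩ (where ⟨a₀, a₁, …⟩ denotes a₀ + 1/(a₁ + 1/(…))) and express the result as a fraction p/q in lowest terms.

Use the convergent recurrence hₖ = aₖ·hₖ₋₁ + hₖ₋₂ (and likewise for the denominators kₖ):
a_0 = 0: 0/1
a_1 = 7: 1/7
a_2 = 2: 2/15
a_3 = 2: 5/37

5/37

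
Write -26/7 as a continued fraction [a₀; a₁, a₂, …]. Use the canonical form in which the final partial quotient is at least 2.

-26 = -4·7 + 2, so a_0 = -4
7 = 3·2 + 1, so a_1 = 3
2 = 2·1 + 0, so a_2 = 2

[-4; 3, 2]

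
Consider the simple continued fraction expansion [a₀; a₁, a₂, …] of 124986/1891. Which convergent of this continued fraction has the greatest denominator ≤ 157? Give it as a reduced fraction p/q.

1388/21

a_0 = 66: 66/1  (≤ bound)
a_1 = 10: 661/10  (≤ bound)
a_2 = 1: 727/11  (≤ bound)
a_3 = 1: 1388/21  (≤ bound)
a_4 = 44: 61799/935  (> 157, stop)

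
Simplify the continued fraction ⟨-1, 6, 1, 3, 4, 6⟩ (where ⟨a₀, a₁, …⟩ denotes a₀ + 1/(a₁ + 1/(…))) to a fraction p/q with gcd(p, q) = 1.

-611/717

Start with 6.
4 + 1/(6/1) = 4 + 1/6 = 25/6
3 + 1/(25/6) = 3 + 6/25 = 81/25
1 + 1/(81/25) = 1 + 25/81 = 106/81
6 + 1/(106/81) = 6 + 81/106 = 717/106
-1 + 1/(717/106) = -1 + 106/717 = -611/717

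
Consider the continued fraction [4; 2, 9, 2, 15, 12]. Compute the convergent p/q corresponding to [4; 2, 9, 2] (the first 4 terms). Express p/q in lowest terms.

179/40

a_0 = 4: 4/1
a_1 = 2: 9/2
a_2 = 9: 85/19
a_3 = 2: 179/40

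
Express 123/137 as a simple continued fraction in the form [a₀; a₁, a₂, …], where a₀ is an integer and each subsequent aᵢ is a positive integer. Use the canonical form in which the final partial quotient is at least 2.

[0; 1, 8, 1, 3, 1, 2]

123 ÷ 137 → quotient 0, remainder 123
137 ÷ 123 → quotient 1, remainder 14
123 ÷ 14 → quotient 8, remainder 11
14 ÷ 11 → quotient 1, remainder 3
11 ÷ 3 → quotient 3, remainder 2
3 ÷ 2 → quotient 1, remainder 1
2 ÷ 1 → quotient 2, remainder 0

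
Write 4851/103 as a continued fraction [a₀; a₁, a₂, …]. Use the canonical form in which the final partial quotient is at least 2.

[47; 10, 3, 3]

Apply division with remainder until the remainder is 0:
4851 = 47·103 + 10, so a_0 = 47
103 = 10·10 + 3, so a_1 = 10
10 = 3·3 + 1, so a_2 = 3
3 = 3·1 + 0, so a_3 = 3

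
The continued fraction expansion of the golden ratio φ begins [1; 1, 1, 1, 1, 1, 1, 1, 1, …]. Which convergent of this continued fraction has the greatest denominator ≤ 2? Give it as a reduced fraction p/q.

3/2

a_0 = 1: 1/1  (≤ bound)
a_1 = 1: 2/1  (≤ bound)
a_2 = 1: 3/2  (≤ bound)
a_3 = 1: 5/3  (> 2, stop)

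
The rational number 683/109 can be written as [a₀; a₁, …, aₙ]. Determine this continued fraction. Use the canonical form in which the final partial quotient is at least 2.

683 ÷ 109 → quotient 6, remainder 29
109 ÷ 29 → quotient 3, remainder 22
29 ÷ 22 → quotient 1, remainder 7
22 ÷ 7 → quotient 3, remainder 1
7 ÷ 1 → quotient 7, remainder 0

[6; 3, 1, 3, 7]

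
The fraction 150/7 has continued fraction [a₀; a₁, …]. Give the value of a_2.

3

⌊150/7⌋ = 21, remainder 3
⌊7/3⌋ = 2, remainder 1
⌊3/1⌋ = 3, remainder 0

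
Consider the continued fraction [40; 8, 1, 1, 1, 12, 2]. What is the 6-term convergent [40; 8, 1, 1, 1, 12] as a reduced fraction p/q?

a_0 = 40: 40/1
a_1 = 8: 321/8
a_2 = 1: 361/9
a_3 = 1: 682/17
a_4 = 1: 1043/26
a_5 = 12: 13198/329

13198/329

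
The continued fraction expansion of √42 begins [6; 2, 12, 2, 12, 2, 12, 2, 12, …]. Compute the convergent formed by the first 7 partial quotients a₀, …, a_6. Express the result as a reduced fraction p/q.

109194/16849

Start with 12.
2 + 1/(12/1) = 2 + 1/12 = 25/12
12 + 1/(25/12) = 12 + 12/25 = 312/25
2 + 1/(312/25) = 2 + 25/312 = 649/312
12 + 1/(649/312) = 12 + 312/649 = 8100/649
2 + 1/(8100/649) = 2 + 649/8100 = 16849/8100
6 + 1/(16849/8100) = 6 + 8100/16849 = 109194/16849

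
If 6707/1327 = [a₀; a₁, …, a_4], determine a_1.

18

6707 ÷ 1327 → quotient 5, remainder 72
1327 ÷ 72 → quotient 18, remainder 31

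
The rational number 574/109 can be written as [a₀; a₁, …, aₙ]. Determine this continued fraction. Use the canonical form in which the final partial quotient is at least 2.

⌊574/109⌋ = 5, remainder 29
⌊109/29⌋ = 3, remainder 22
⌊29/22⌋ = 1, remainder 7
⌊22/7⌋ = 3, remainder 1
⌊7/1⌋ = 7, remainder 0

[5; 3, 1, 3, 7]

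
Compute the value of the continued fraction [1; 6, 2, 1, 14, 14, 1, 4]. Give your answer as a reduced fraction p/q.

a_0 = 1: 1/1
a_1 = 6: 7/6
a_2 = 2: 15/13
a_3 = 1: 22/19
a_4 = 14: 323/279
a_5 = 14: 4544/3925
a_6 = 1: 4867/4204
a_7 = 4: 24012/20741

24012/20741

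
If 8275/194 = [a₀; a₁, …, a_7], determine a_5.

1

Repeatedly divide and take the remainder:
⌊8275/194⌋ = 42, remainder 127
⌊194/127⌋ = 1, remainder 67
⌊127/67⌋ = 1, remainder 60
⌊67/60⌋ = 1, remainder 7
⌊60/7⌋ = 8, remainder 4
⌊7/4⌋ = 1, remainder 3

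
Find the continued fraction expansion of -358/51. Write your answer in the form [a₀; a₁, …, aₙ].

-358 = -8·51 + 50, so a_0 = -8
51 = 1·50 + 1, so a_1 = 1
50 = 50·1 + 0, so a_2 = 50

[-8; 1, 50]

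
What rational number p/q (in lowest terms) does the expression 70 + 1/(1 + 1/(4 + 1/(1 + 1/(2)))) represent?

1204/17

Start with 2.
1 + 1/(2/1) = 1 + 1/2 = 3/2
4 + 1/(3/2) = 4 + 2/3 = 14/3
1 + 1/(14/3) = 1 + 3/14 = 17/14
70 + 1/(17/14) = 70 + 14/17 = 1204/17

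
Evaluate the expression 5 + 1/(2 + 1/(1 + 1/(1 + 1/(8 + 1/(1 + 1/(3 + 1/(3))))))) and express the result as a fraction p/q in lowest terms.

Collapse the nested fraction from the inside out:
Start with 3.
3 + 1/(3/1) = 3 + 1/3 = 10/3
1 + 1/(10/3) = 1 + 3/10 = 13/10
8 + 1/(13/10) = 8 + 10/13 = 114/13
1 + 1/(114/13) = 1 + 13/114 = 127/114
1 + 1/(127/114) = 1 + 114/127 = 241/127
2 + 1/(241/127) = 2 + 127/241 = 609/241
5 + 1/(609/241) = 5 + 241/609 = 3286/609

3286/609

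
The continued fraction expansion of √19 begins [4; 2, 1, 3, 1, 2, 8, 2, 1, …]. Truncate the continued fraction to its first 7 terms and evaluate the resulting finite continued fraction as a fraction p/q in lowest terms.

1421/326

a_0 = 4: 4/1
a_1 = 2: 9/2
a_2 = 1: 13/3
a_3 = 3: 48/11
a_4 = 1: 61/14
a_5 = 2: 170/39
a_6 = 8: 1421/326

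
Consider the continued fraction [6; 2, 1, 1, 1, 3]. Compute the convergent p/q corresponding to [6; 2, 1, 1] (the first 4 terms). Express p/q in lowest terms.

32/5

Start with 1.
1 + 1/(1/1) = 1 + 1/1 = 2/1
2 + 1/(2/1) = 2 + 1/2 = 5/2
6 + 1/(5/2) = 6 + 2/5 = 32/5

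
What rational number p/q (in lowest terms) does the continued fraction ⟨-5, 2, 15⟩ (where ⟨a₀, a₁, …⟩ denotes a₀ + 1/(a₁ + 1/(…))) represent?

-140/31

Start with 15.
2 + 1/(15/1) = 2 + 1/15 = 31/15
-5 + 1/(31/15) = -5 + 15/31 = -140/31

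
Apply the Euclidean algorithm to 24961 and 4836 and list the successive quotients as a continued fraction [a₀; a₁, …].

Apply division with remainder until the remainder is 0:
⌊24961/4836⌋ = 5, remainder 781
⌊4836/781⌋ = 6, remainder 150
⌊781/150⌋ = 5, remainder 31
⌊150/31⌋ = 4, remainder 26
⌊31/26⌋ = 1, remainder 5
⌊26/5⌋ = 5, remainder 1
⌊5/1⌋ = 5, remainder 0

[5; 6, 5, 4, 1, 5, 5]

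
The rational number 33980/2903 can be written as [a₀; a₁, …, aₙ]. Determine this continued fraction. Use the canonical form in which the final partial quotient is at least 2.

[11; 1, 2, 2, 1, 1, 4, 37]

Run the Euclidean algorithm, recording each quotient:
⌊33980/2903⌋ = 11, remainder 2047
⌊2903/2047⌋ = 1, remainder 856
⌊2047/856⌋ = 2, remainder 335
⌊856/335⌋ = 2, remainder 186
⌊335/186⌋ = 1, remainder 149
⌊186/149⌋ = 1, remainder 37
⌊149/37⌋ = 4, remainder 1
⌊37/1⌋ = 37, remainder 0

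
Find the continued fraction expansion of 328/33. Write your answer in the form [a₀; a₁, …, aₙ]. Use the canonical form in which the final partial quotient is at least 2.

[9; 1, 15, 2]

Run the Euclidean algorithm, recording each quotient:
⌊328/33⌋ = 9, remainder 31
⌊33/31⌋ = 1, remainder 2
⌊31/2⌋ = 15, remainder 1
⌊2/1⌋ = 2, remainder 0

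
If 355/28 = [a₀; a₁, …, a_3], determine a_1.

1

Apply division with remainder until the remainder is 0:
355 = 12·28 + 19, so a_0 = 12
28 = 1·19 + 9, so a_1 = 1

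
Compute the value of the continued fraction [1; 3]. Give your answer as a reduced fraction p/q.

Compute successive convergents:
a_0 = 1: 1/1
a_1 = 3: 4/3

4/3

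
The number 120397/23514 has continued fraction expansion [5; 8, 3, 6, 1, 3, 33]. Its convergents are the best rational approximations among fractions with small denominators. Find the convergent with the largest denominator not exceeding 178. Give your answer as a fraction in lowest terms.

List convergents until the denominator exceeds the bound:
a_0 = 5: 5/1  (≤ bound)
a_1 = 8: 41/8  (≤ bound)
a_2 = 3: 128/25  (≤ bound)
a_3 = 6: 809/158  (≤ bound)
a_4 = 1: 937/183  (> 178, stop)

809/158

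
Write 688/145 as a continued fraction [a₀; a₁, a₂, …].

[4; 1, 2, 1, 11, 3]

688 = 4·145 + 108, so a_0 = 4
145 = 1·108 + 37, so a_1 = 1
108 = 2·37 + 34, so a_2 = 2
37 = 1·34 + 3, so a_3 = 1
34 = 11·3 + 1, so a_4 = 11
3 = 3·1 + 0, so a_5 = 3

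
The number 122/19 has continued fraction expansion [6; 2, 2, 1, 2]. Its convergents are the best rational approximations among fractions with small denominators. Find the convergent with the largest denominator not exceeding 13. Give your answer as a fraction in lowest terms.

45/7

List convergents until the denominator exceeds the bound:
a_0 = 6: 6/1  (≤ bound)
a_1 = 2: 13/2  (≤ bound)
a_2 = 2: 32/5  (≤ bound)
a_3 = 1: 45/7  (≤ bound)
a_4 = 2: 122/19  (> 13, stop)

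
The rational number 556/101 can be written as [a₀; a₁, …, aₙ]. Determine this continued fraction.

[5; 1, 1, 50]

Run the Euclidean algorithm, recording each quotient:
556 = 5·101 + 51, so a_0 = 5
101 = 1·51 + 50, so a_1 = 1
51 = 1·50 + 1, so a_2 = 1
50 = 50·1 + 0, so a_3 = 50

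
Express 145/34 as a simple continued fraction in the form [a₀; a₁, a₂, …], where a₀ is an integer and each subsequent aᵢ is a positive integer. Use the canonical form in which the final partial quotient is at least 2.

145 ÷ 34 → quotient 4, remainder 9
34 ÷ 9 → quotient 3, remainder 7
9 ÷ 7 → quotient 1, remainder 2
7 ÷ 2 → quotient 3, remainder 1
2 ÷ 1 → quotient 2, remainder 0

[4; 3, 1, 3, 2]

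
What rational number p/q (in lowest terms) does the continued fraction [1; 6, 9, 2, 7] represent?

1009/867

a_0 = 1: 1/1
a_1 = 6: 7/6
a_2 = 9: 64/55
a_3 = 2: 135/116
a_4 = 7: 1009/867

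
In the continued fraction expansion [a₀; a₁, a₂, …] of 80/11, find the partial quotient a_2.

1

Repeatedly divide and take the remainder:
80 = 7·11 + 3, so a_0 = 7
11 = 3·3 + 2, so a_1 = 3
3 = 1·2 + 1, so a_2 = 1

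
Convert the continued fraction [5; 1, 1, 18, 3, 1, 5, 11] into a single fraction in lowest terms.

Start with 11.
5 + 1/(11/1) = 5 + 1/11 = 56/11
1 + 1/(56/11) = 1 + 11/56 = 67/56
3 + 1/(67/56) = 3 + 56/67 = 257/67
18 + 1/(257/67) = 18 + 67/257 = 4693/257
1 + 1/(4693/257) = 1 + 257/4693 = 4950/4693
1 + 1/(4950/4693) = 1 + 4693/4950 = 9643/4950
5 + 1/(9643/4950) = 5 + 4950/9643 = 53165/9643

53165/9643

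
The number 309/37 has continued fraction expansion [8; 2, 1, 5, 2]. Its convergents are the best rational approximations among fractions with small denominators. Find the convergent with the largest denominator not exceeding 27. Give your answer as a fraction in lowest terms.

142/17

List convergents until the denominator exceeds the bound:
a_0 = 8: 8/1  (≤ bound)
a_1 = 2: 17/2  (≤ bound)
a_2 = 1: 25/3  (≤ bound)
a_3 = 5: 142/17  (≤ bound)
a_4 = 2: 309/37  (> 27, stop)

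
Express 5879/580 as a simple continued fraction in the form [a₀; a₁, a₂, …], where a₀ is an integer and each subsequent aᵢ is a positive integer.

5879 = 10·580 + 79, so a_0 = 10
580 = 7·79 + 27, so a_1 = 7
79 = 2·27 + 25, so a_2 = 2
27 = 1·25 + 2, so a_3 = 1
25 = 12·2 + 1, so a_4 = 12
2 = 2·1 + 0, so a_5 = 2

[10; 7, 2, 1, 12, 2]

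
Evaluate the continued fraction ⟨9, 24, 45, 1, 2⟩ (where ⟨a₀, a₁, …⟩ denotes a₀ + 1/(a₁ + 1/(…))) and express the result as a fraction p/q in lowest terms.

Start with 2.
1 + 1/(2/1) = 1 + 1/2 = 3/2
45 + 1/(3/2) = 45 + 2/3 = 137/3
24 + 1/(137/3) = 24 + 3/137 = 3291/137
9 + 1/(3291/137) = 9 + 137/3291 = 29756/3291

29756/3291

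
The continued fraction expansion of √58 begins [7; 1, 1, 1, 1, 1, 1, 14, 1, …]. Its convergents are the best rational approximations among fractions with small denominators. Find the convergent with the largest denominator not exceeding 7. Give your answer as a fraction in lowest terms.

38/5

a_0 = 7: 7/1  (≤ bound)
a_1 = 1: 8/1  (≤ bound)
a_2 = 1: 15/2  (≤ bound)
a_3 = 1: 23/3  (≤ bound)
a_4 = 1: 38/5  (≤ bound)
a_5 = 1: 61/8  (> 7, stop)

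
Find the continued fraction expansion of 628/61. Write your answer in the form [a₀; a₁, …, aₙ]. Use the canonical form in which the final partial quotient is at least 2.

[10; 3, 2, 1, 1, 3]

628 = 10·61 + 18, so a_0 = 10
61 = 3·18 + 7, so a_1 = 3
18 = 2·7 + 4, so a_2 = 2
7 = 1·4 + 3, so a_3 = 1
4 = 1·3 + 1, so a_4 = 1
3 = 3·1 + 0, so a_5 = 3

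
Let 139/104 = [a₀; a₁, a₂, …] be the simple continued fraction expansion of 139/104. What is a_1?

2

Apply division with remainder until the remainder is 0:
⌊139/104⌋ = 1, remainder 35
⌊104/35⌋ = 2, remainder 34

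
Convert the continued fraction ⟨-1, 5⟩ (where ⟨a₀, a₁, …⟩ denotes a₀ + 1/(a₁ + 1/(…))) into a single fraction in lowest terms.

-4/5

Use the convergent recurrence hₖ = aₖ·hₖ₋₁ + hₖ₋₂ (and likewise for the denominators kₖ):
a_0 = -1: -1/1
a_1 = 5: -4/5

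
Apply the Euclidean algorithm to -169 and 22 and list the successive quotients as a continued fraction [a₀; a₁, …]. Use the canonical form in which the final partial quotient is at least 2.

Repeatedly divide and take the remainder:
-169 = -8·22 + 7, so a_0 = -8
22 = 3·7 + 1, so a_1 = 3
7 = 7·1 + 0, so a_2 = 7

[-8; 3, 7]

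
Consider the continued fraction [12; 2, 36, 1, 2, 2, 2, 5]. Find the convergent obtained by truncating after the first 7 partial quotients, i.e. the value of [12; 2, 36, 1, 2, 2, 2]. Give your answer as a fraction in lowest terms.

a_0 = 12: 12/1
a_1 = 2: 25/2
a_2 = 36: 912/73
a_3 = 1: 937/75
a_4 = 2: 2786/223
a_5 = 2: 6509/521
a_6 = 2: 15804/1265

15804/1265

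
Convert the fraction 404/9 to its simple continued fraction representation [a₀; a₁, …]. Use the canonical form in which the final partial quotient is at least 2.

Run the Euclidean algorithm, recording each quotient:
⌊404/9⌋ = 44, remainder 8
⌊9/8⌋ = 1, remainder 1
⌊8/1⌋ = 8, remainder 0

[44; 1, 8]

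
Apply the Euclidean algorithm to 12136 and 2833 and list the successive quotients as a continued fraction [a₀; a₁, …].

12136 ÷ 2833 → quotient 4, remainder 804
2833 ÷ 804 → quotient 3, remainder 421
804 ÷ 421 → quotient 1, remainder 383
421 ÷ 383 → quotient 1, remainder 38
383 ÷ 38 → quotient 10, remainder 3
38 ÷ 3 → quotient 12, remainder 2
3 ÷ 2 → quotient 1, remainder 1
2 ÷ 1 → quotient 2, remainder 0

[4; 3, 1, 1, 10, 12, 1, 2]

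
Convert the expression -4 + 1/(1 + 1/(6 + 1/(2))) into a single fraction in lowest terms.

Start with 2.
6 + 1/(2/1) = 6 + 1/2 = 13/2
1 + 1/(13/2) = 1 + 2/13 = 15/13
-4 + 1/(15/13) = -4 + 13/15 = -47/15

-47/15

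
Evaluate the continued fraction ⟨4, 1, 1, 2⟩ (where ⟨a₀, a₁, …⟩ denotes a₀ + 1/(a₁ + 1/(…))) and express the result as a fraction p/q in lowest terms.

23/5

Use the convergent recurrence hₖ = aₖ·hₖ₋₁ + hₖ₋₂ (and likewise for the denominators kₖ):
a_0 = 4: 4/1
a_1 = 1: 5/1
a_2 = 1: 9/2
a_3 = 2: 23/5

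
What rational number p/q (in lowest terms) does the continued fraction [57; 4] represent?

Start with 4.
57 + 1/(4/1) = 57 + 1/4 = 229/4

229/4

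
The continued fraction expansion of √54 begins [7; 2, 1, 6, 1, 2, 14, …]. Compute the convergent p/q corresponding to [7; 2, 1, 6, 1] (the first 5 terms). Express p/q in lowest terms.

Start with 1.
6 + 1/(1/1) = 6 + 1/1 = 7/1
1 + 1/(7/1) = 1 + 1/7 = 8/7
2 + 1/(8/7) = 2 + 7/8 = 23/8
7 + 1/(23/8) = 7 + 8/23 = 169/23

169/23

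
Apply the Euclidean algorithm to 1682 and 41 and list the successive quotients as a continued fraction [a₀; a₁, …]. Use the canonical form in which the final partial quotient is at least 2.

Repeatedly divide and take the remainder:
1682 = 41·41 + 1, so a_0 = 41
41 = 41·1 + 0, so a_1 = 41

[41; 41]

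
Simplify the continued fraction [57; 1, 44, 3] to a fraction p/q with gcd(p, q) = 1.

Work from the innermost term outward:
Start with 3.
44 + 1/(3/1) = 44 + 1/3 = 133/3
1 + 1/(133/3) = 1 + 3/133 = 136/133
57 + 1/(136/133) = 57 + 133/136 = 7885/136

7885/136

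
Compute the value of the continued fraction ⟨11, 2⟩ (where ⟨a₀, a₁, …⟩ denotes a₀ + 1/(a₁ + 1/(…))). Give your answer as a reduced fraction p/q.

23/2

Start with 2.
11 + 1/(2/1) = 11 + 1/2 = 23/2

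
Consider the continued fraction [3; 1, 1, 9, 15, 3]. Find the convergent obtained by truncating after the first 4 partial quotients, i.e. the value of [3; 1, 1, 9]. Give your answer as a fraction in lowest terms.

Start with 9.
1 + 1/(9/1) = 1 + 1/9 = 10/9
1 + 1/(10/9) = 1 + 9/10 = 19/10
3 + 1/(19/10) = 3 + 10/19 = 67/19

67/19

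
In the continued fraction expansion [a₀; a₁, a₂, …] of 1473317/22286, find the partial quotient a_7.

31

Repeatedly divide and take the remainder:
⌊1473317/22286⌋ = 66, remainder 2441
⌊22286/2441⌋ = 9, remainder 317
⌊2441/317⌋ = 7, remainder 222
⌊317/222⌋ = 1, remainder 95
⌊222/95⌋ = 2, remainder 32
⌊95/32⌋ = 2, remainder 31
⌊32/31⌋ = 1, remainder 1
⌊31/1⌋ = 31, remainder 0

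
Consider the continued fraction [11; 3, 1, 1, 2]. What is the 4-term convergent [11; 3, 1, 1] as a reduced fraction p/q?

Starting at the tail and folding back:
Start with 1.
1 + 1/(1/1) = 1 + 1/1 = 2/1
3 + 1/(2/1) = 3 + 1/2 = 7/2
11 + 1/(7/2) = 11 + 2/7 = 79/7

79/7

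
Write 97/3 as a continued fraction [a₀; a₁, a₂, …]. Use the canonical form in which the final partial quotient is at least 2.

Apply division with remainder until the remainder is 0:
97 = 32·3 + 1, so a_0 = 32
3 = 3·1 + 0, so a_1 = 3

[32; 3]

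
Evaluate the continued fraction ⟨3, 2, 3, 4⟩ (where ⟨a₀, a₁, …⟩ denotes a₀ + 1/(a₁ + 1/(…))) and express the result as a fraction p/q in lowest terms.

103/30

Build up convergents one term at a time:
a_0 = 3: 3/1
a_1 = 2: 7/2
a_2 = 3: 24/7
a_3 = 4: 103/30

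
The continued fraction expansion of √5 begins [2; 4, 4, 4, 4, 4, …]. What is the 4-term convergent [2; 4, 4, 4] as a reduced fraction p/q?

Start with 4.
4 + 1/(4/1) = 4 + 1/4 = 17/4
4 + 1/(17/4) = 4 + 4/17 = 72/17
2 + 1/(72/17) = 2 + 17/72 = 161/72

161/72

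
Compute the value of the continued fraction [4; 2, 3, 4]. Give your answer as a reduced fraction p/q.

Start with 4.
3 + 1/(4/1) = 3 + 1/4 = 13/4
2 + 1/(13/4) = 2 + 4/13 = 30/13
4 + 1/(30/13) = 4 + 13/30 = 133/30

133/30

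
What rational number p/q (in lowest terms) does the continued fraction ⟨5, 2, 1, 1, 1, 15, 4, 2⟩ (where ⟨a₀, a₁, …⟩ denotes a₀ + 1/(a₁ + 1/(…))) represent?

Starting at the tail and folding back:
Start with 2.
4 + 1/(2/1) = 4 + 1/2 = 9/2
15 + 1/(9/2) = 15 + 2/9 = 137/9
1 + 1/(137/9) = 1 + 9/137 = 146/137
1 + 1/(146/137) = 1 + 137/146 = 283/146
1 + 1/(283/146) = 1 + 146/283 = 429/283
2 + 1/(429/283) = 2 + 283/429 = 1141/429
5 + 1/(1141/429) = 5 + 429/1141 = 6134/1141

6134/1141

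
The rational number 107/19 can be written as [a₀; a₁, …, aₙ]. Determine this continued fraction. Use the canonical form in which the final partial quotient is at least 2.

⌊107/19⌋ = 5, remainder 12
⌊19/12⌋ = 1, remainder 7
⌊12/7⌋ = 1, remainder 5
⌊7/5⌋ = 1, remainder 2
⌊5/2⌋ = 2, remainder 1
⌊2/1⌋ = 2, remainder 0

[5; 1, 1, 1, 2, 2]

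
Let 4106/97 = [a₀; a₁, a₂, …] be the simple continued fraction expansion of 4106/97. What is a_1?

⌊4106/97⌋ = 42, remainder 32
⌊97/32⌋ = 3, remainder 1

3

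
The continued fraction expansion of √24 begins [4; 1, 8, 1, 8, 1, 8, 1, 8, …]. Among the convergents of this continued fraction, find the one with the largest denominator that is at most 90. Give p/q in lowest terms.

List convergents until the denominator exceeds the bound:
a_0 = 4: 4/1  (≤ bound)
a_1 = 1: 5/1  (≤ bound)
a_2 = 8: 44/9  (≤ bound)
a_3 = 1: 49/10  (≤ bound)
a_4 = 8: 436/89  (≤ bound)
a_5 = 1: 485/99  (> 90, stop)

436/89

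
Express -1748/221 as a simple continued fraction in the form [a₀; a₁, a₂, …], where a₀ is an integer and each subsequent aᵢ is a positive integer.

-1748 = -8·221 + 20, so a_0 = -8
221 = 11·20 + 1, so a_1 = 11
20 = 20·1 + 0, so a_2 = 20

[-8; 11, 20]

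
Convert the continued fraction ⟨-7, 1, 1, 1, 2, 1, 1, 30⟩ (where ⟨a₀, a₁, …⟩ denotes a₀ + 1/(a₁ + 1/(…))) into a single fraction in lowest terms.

-3700/581

Starting at the tail and folding back:
Start with 30.
1 + 1/(30/1) = 1 + 1/30 = 31/30
1 + 1/(31/30) = 1 + 30/31 = 61/31
2 + 1/(61/31) = 2 + 31/61 = 153/61
1 + 1/(153/61) = 1 + 61/153 = 214/153
1 + 1/(214/153) = 1 + 153/214 = 367/214
1 + 1/(367/214) = 1 + 214/367 = 581/367
-7 + 1/(581/367) = -7 + 367/581 = -3700/581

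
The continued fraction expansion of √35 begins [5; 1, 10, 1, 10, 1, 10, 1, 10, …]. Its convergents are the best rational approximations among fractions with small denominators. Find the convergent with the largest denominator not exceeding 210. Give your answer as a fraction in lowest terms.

846/143

a_0 = 5: 5/1  (≤ bound)
a_1 = 1: 6/1  (≤ bound)
a_2 = 10: 65/11  (≤ bound)
a_3 = 1: 71/12  (≤ bound)
a_4 = 10: 775/131  (≤ bound)
a_5 = 1: 846/143  (≤ bound)
a_6 = 10: 9235/1561  (> 210, stop)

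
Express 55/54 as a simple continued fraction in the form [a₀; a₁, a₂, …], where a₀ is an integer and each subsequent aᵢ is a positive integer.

Apply division with remainder until the remainder is 0:
⌊55/54⌋ = 1, remainder 1
⌊54/1⌋ = 54, remainder 0

[1; 54]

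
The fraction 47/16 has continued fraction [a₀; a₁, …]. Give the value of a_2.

15

Apply division with remainder until the remainder is 0:
47 = 2·16 + 15, so a_0 = 2
16 = 1·15 + 1, so a_1 = 1
15 = 15·1 + 0, so a_2 = 15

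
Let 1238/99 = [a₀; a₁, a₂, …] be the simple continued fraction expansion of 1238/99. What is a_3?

49

Repeatedly divide and take the remainder:
1238 = 12·99 + 50, so a_0 = 12
99 = 1·50 + 49, so a_1 = 1
50 = 1·49 + 1, so a_2 = 1
49 = 49·1 + 0, so a_3 = 49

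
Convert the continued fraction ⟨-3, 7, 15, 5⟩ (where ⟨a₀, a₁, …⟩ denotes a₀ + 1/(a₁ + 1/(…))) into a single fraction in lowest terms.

-1535/537

Collapse the nested fraction from the inside out:
Start with 5.
15 + 1/(5/1) = 15 + 1/5 = 76/5
7 + 1/(76/5) = 7 + 5/76 = 537/76
-3 + 1/(537/76) = -3 + 76/537 = -1535/537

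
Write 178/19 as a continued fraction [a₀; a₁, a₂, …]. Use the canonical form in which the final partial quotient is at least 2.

178 = 9·19 + 7, so a_0 = 9
19 = 2·7 + 5, so a_1 = 2
7 = 1·5 + 2, so a_2 = 1
5 = 2·2 + 1, so a_3 = 2
2 = 2·1 + 0, so a_4 = 2

[9; 2, 1, 2, 2]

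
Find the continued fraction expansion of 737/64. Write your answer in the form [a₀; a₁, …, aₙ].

[11; 1, 1, 15, 2]

⌊737/64⌋ = 11, remainder 33
⌊64/33⌋ = 1, remainder 31
⌊33/31⌋ = 1, remainder 2
⌊31/2⌋ = 15, remainder 1
⌊2/1⌋ = 2, remainder 0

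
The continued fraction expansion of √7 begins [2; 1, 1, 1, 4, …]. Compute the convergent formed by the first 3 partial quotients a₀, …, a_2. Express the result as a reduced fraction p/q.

5/2

a_0 = 2: 2/1
a_1 = 1: 3/1
a_2 = 1: 5/2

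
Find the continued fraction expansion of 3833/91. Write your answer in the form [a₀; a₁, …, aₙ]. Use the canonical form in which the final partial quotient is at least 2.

[42; 8, 3, 1, 2]

⌊3833/91⌋ = 42, remainder 11
⌊91/11⌋ = 8, remainder 3
⌊11/3⌋ = 3, remainder 2
⌊3/2⌋ = 1, remainder 1
⌊2/1⌋ = 2, remainder 0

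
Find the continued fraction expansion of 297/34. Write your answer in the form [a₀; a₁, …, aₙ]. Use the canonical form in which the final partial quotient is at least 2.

297 = 8·34 + 25, so a_0 = 8
34 = 1·25 + 9, so a_1 = 1
25 = 2·9 + 7, so a_2 = 2
9 = 1·7 + 2, so a_3 = 1
7 = 3·2 + 1, so a_4 = 3
2 = 2·1 + 0, so a_5 = 2

[8; 1, 2, 1, 3, 2]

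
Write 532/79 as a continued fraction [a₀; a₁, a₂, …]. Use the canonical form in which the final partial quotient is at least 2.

Run the Euclidean algorithm, recording each quotient:
532 ÷ 79 → quotient 6, remainder 58
79 ÷ 58 → quotient 1, remainder 21
58 ÷ 21 → quotient 2, remainder 16
21 ÷ 16 → quotient 1, remainder 5
16 ÷ 5 → quotient 3, remainder 1
5 ÷ 1 → quotient 5, remainder 0

[6; 1, 2, 1, 3, 5]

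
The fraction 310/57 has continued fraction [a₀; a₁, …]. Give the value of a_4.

310 ÷ 57 → quotient 5, remainder 25
57 ÷ 25 → quotient 2, remainder 7
25 ÷ 7 → quotient 3, remainder 4
7 ÷ 4 → quotient 1, remainder 3
4 ÷ 3 → quotient 1, remainder 1

1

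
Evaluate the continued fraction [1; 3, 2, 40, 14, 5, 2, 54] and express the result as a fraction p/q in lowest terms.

3097571/2408278

Start with 54.
2 + 1/(54/1) = 2 + 1/54 = 109/54
5 + 1/(109/54) = 5 + 54/109 = 599/109
14 + 1/(599/109) = 14 + 109/599 = 8495/599
40 + 1/(8495/599) = 40 + 599/8495 = 340399/8495
2 + 1/(340399/8495) = 2 + 8495/340399 = 689293/340399
3 + 1/(689293/340399) = 3 + 340399/689293 = 2408278/689293
1 + 1/(2408278/689293) = 1 + 689293/2408278 = 3097571/2408278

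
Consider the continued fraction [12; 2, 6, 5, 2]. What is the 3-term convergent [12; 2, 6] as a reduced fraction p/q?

162/13

Starting at the tail and folding back:
Start with 6.
2 + 1/(6/1) = 2 + 1/6 = 13/6
12 + 1/(13/6) = 12 + 6/13 = 162/13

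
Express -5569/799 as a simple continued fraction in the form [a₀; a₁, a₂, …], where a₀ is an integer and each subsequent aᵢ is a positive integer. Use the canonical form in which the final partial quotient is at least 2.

[-7; 33, 3, 2, 3]

Run the Euclidean algorithm, recording each quotient:
-5569 = -7·799 + 24, so a_0 = -7
799 = 33·24 + 7, so a_1 = 33
24 = 3·7 + 3, so a_2 = 3
7 = 2·3 + 1, so a_3 = 2
3 = 3·1 + 0, so a_4 = 3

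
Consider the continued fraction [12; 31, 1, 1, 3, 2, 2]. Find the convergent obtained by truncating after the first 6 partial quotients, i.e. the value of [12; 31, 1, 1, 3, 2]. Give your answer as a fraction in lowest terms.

6076/505

Build up convergents one term at a time:
a_0 = 12: 12/1
a_1 = 31: 373/31
a_2 = 1: 385/32
a_3 = 1: 758/63
a_4 = 3: 2659/221
a_5 = 2: 6076/505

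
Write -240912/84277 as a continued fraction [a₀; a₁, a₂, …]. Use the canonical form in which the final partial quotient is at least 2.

[-3; 7, 14, 8, 5, 6, 1, 2]

Repeatedly divide and take the remainder:
⌊-240912/84277⌋ = -3, remainder 11919
⌊84277/11919⌋ = 7, remainder 844
⌊11919/844⌋ = 14, remainder 103
⌊844/103⌋ = 8, remainder 20
⌊103/20⌋ = 5, remainder 3
⌊20/3⌋ = 6, remainder 2
⌊3/2⌋ = 1, remainder 1
⌊2/1⌋ = 2, remainder 0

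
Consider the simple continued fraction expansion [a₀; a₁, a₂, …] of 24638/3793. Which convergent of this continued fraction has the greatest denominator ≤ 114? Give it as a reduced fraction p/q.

a_0 = 6: 6/1  (≤ bound)
a_1 = 2: 13/2  (≤ bound)
a_2 = 56: 734/113  (≤ bound)
a_3 = 1: 747/115  (> 114, stop)

734/113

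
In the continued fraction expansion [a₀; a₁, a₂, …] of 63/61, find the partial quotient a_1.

63 ÷ 61 → quotient 1, remainder 2
61 ÷ 2 → quotient 30, remainder 1

30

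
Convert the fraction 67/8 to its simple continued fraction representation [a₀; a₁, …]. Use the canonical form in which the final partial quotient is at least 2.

[8; 2, 1, 2]

Run the Euclidean algorithm, recording each quotient:
⌊67/8⌋ = 8, remainder 3
⌊8/3⌋ = 2, remainder 2
⌊3/2⌋ = 1, remainder 1
⌊2/1⌋ = 2, remainder 0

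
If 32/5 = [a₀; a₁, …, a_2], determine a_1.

2

32 ÷ 5 → quotient 6, remainder 2
5 ÷ 2 → quotient 2, remainder 1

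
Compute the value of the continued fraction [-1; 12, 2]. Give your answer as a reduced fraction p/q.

Start with 2.
12 + 1/(2/1) = 12 + 1/2 = 25/2
-1 + 1/(25/2) = -1 + 2/25 = -23/25

-23/25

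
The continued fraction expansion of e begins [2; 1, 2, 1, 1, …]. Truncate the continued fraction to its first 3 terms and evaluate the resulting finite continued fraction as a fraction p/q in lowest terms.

8/3

a_0 = 2: 2/1
a_1 = 1: 3/1
a_2 = 2: 8/3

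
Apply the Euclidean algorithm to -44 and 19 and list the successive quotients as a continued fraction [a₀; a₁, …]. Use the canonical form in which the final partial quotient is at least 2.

[-3; 1, 2, 6]

-44 = -3·19 + 13, so a_0 = -3
19 = 1·13 + 6, so a_1 = 1
13 = 2·6 + 1, so a_2 = 2
6 = 6·1 + 0, so a_3 = 6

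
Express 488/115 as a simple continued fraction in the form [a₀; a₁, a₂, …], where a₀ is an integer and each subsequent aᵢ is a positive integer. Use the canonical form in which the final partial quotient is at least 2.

Run the Euclidean algorithm, recording each quotient:
⌊488/115⌋ = 4, remainder 28
⌊115/28⌋ = 4, remainder 3
⌊28/3⌋ = 9, remainder 1
⌊3/1⌋ = 3, remainder 0

[4; 4, 9, 3]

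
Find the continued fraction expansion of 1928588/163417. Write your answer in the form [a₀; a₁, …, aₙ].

Run the Euclidean algorithm, recording each quotient:
1928588 = 11·163417 + 131001, so a_0 = 11
163417 = 1·131001 + 32416, so a_1 = 1
131001 = 4·32416 + 1337, so a_2 = 4
32416 = 24·1337 + 328, so a_3 = 24
1337 = 4·328 + 25, so a_4 = 4
328 = 13·25 + 3, so a_5 = 13
25 = 8·3 + 1, so a_6 = 8
3 = 3·1 + 0, so a_7 = 3

[11; 1, 4, 24, 4, 13, 8, 3]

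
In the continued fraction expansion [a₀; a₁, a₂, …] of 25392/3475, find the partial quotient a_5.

2

Repeatedly divide and take the remainder:
⌊25392/3475⌋ = 7, remainder 1067
⌊3475/1067⌋ = 3, remainder 274
⌊1067/274⌋ = 3, remainder 245
⌊274/245⌋ = 1, remainder 29
⌊245/29⌋ = 8, remainder 13
⌊29/13⌋ = 2, remainder 3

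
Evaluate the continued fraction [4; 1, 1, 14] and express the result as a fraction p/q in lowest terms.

131/29

Start with 14.
1 + 1/(14/1) = 1 + 1/14 = 15/14
1 + 1/(15/14) = 1 + 14/15 = 29/15
4 + 1/(29/15) = 4 + 15/29 = 131/29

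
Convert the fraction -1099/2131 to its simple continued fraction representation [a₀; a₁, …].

-1099 ÷ 2131 → quotient -1, remainder 1032
2131 ÷ 1032 → quotient 2, remainder 67
1032 ÷ 67 → quotient 15, remainder 27
67 ÷ 27 → quotient 2, remainder 13
27 ÷ 13 → quotient 2, remainder 1
13 ÷ 1 → quotient 13, remainder 0

[-1; 2, 15, 2, 2, 13]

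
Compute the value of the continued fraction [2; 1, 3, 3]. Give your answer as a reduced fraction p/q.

Collapse the nested fraction from the inside out:
Start with 3.
3 + 1/(3/1) = 3 + 1/3 = 10/3
1 + 1/(10/3) = 1 + 3/10 = 13/10
2 + 1/(13/10) = 2 + 10/13 = 36/13

36/13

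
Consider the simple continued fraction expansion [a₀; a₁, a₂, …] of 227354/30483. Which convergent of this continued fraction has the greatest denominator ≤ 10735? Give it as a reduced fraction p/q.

a_0 = 7: 7/1  (≤ bound)
a_1 = 2: 15/2  (≤ bound)
a_2 = 5: 82/11  (≤ bound)
a_3 = 1: 97/13  (≤ bound)
a_4 = 1: 179/24  (≤ bound)
a_5 = 32: 5825/781  (≤ bound)
a_6 = 39: 227354/30483  (> 10735, stop)

5825/781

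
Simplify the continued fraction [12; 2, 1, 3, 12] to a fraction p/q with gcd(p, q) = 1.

Start with 12.
3 + 1/(12/1) = 3 + 1/12 = 37/12
1 + 1/(37/12) = 1 + 12/37 = 49/37
2 + 1/(49/37) = 2 + 37/49 = 135/49
12 + 1/(135/49) = 12 + 49/135 = 1669/135

1669/135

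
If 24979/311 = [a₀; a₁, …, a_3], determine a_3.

Run the Euclidean algorithm, recording each quotient:
24979 ÷ 311 → quotient 80, remainder 99
311 ÷ 99 → quotient 3, remainder 14
99 ÷ 14 → quotient 7, remainder 1
14 ÷ 1 → quotient 14, remainder 0

14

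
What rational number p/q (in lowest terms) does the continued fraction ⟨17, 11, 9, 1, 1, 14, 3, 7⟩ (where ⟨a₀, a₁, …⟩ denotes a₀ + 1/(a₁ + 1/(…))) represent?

a_0 = 17: 17/1
a_1 = 11: 188/11
a_2 = 9: 1709/100
a_3 = 1: 1897/111
a_4 = 1: 3606/211
a_5 = 14: 52381/3065
a_6 = 3: 160749/9406
a_7 = 7: 1177624/68907

1177624/68907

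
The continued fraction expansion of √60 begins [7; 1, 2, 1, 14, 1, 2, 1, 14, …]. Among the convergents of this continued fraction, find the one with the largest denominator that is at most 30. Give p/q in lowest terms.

31/4

List convergents until the denominator exceeds the bound:
a_0 = 7: 7/1  (≤ bound)
a_1 = 1: 8/1  (≤ bound)
a_2 = 2: 23/3  (≤ bound)
a_3 = 1: 31/4  (≤ bound)
a_4 = 14: 457/59  (> 30, stop)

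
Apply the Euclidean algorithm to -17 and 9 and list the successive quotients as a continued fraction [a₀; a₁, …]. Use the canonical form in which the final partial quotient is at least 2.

Repeatedly divide and take the remainder:
-17 = -2·9 + 1, so a_0 = -2
9 = 9·1 + 0, so a_1 = 9

[-2; 9]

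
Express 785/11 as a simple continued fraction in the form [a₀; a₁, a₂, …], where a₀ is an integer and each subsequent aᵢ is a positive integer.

[71; 2, 1, 3]

785 = 71·11 + 4, so a_0 = 71
11 = 2·4 + 3, so a_1 = 2
4 = 1·3 + 1, so a_2 = 1
3 = 3·1 + 0, so a_3 = 3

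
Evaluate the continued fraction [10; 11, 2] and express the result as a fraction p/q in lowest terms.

232/23

Collapse the nested fraction from the inside out:
Start with 2.
11 + 1/(2/1) = 11 + 1/2 = 23/2
10 + 1/(23/2) = 10 + 2/23 = 232/23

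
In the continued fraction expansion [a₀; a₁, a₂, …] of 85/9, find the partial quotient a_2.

4

85 ÷ 9 → quotient 9, remainder 4
9 ÷ 4 → quotient 2, remainder 1
4 ÷ 1 → quotient 4, remainder 0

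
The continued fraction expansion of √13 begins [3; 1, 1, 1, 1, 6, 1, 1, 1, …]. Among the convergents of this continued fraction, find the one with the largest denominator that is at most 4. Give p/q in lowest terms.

11/3

a_0 = 3: 3/1  (≤ bound)
a_1 = 1: 4/1  (≤ bound)
a_2 = 1: 7/2  (≤ bound)
a_3 = 1: 11/3  (≤ bound)
a_4 = 1: 18/5  (> 4, stop)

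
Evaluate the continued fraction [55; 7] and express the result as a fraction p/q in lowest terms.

a_0 = 55: 55/1
a_1 = 7: 386/7

386/7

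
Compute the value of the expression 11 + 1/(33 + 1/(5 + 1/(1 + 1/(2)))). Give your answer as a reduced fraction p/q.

Start with 2.
1 + 1/(2/1) = 1 + 1/2 = 3/2
5 + 1/(3/2) = 5 + 2/3 = 17/3
33 + 1/(17/3) = 33 + 3/17 = 564/17
11 + 1/(564/17) = 11 + 17/564 = 6221/564

6221/564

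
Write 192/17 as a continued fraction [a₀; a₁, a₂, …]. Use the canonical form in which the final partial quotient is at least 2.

[11; 3, 2, 2]

⌊192/17⌋ = 11, remainder 5
⌊17/5⌋ = 3, remainder 2
⌊5/2⌋ = 2, remainder 1
⌊2/1⌋ = 2, remainder 0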